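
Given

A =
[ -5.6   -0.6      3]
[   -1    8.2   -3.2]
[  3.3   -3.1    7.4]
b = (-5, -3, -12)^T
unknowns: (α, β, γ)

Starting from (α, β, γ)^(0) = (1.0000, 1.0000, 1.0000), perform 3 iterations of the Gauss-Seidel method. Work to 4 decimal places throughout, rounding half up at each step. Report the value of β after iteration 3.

Iteration 1:
  α = (-5 - (-0.6)·1.0000 - (3)·1.0000) / (-5.6) = 1.3214
  β = (-3 - (-1)·1.3214 - (-3.2)·1.0000) / (8.2) = 0.1855
  γ = (-12 - (3.3)·1.3214 - (-3.1)·0.1855) / (7.4) = -2.1332
Iteration 2:
  α = (-5 - (-0.6)·0.1855 - (3)·-2.1332) / (-5.6) = -0.2698
  β = (-3 - (-1)·-0.2698 - (-3.2)·-2.1332) / (8.2) = -1.2312
  γ = (-12 - (3.3)·-0.2698 - (-3.1)·-1.2312) / (7.4) = -2.0171
Iteration 3:
  α = (-5 - (-0.6)·-1.2312 - (3)·-2.0171) / (-5.6) = -0.0558
  β = (-3 - (-1)·-0.0558 - (-3.2)·-2.0171) / (8.2) = -1.1598
  γ = (-12 - (3.3)·-0.0558 - (-3.1)·-1.1598) / (7.4) = -2.0826

-1.1598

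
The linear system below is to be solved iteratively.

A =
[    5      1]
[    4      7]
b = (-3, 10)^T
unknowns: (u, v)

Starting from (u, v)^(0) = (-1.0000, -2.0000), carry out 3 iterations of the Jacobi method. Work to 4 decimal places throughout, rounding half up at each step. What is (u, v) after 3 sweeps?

Iteration 1:
  u = (-3 - (1)·-2.0000) / (5) = -0.2000
  v = (10 - (4)·-1.0000) / (7) = 2.0000
Iteration 2:
  u = (-3 - (1)·2.0000) / (5) = -1.0000
  v = (10 - (4)·-0.2000) / (7) = 1.5429
Iteration 3:
  u = (-3 - (1)·1.5429) / (5) = -0.9086
  v = (10 - (4)·-1.0000) / (7) = 2.0000

(-0.9086, 2.0000)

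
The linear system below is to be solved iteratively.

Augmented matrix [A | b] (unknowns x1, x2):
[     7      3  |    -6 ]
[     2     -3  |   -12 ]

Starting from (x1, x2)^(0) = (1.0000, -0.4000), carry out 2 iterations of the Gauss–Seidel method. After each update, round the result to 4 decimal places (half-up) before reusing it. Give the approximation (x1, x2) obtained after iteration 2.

(-2.3755, 2.4163)

Iteration 1:
  x1 = (-6 - (3)·-0.4000) / (7) = -0.6857
  x2 = (-12 - (2)·-0.6857) / (-3) = 3.5429
Iteration 2:
  x1 = (-6 - (3)·3.5429) / (7) = -2.3755
  x2 = (-12 - (2)·-2.3755) / (-3) = 2.4163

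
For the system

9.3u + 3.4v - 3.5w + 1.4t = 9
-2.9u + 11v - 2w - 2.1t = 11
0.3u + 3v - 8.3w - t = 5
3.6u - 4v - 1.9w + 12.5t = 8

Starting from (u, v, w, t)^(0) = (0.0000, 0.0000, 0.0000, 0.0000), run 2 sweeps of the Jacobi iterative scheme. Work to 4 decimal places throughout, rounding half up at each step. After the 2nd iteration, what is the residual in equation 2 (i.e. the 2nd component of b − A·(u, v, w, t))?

-1.4642

Iteration 1:
  u = (9 - (3.4)·0.0000 - (-3.5)·0.0000 - (1.4)·0.0000) / (9.3) = 0.9677
  v = (11 - (-2.9)·0.0000 - (-2)·0.0000 - (-2.1)·0.0000) / (11) = 1.0000
  w = (5 - (0.3)·0.0000 - (3)·0.0000 - (-1)·0.0000) / (-8.3) = -0.6024
  t = (8 - (3.6)·0.0000 - (-4)·0.0000 - (-1.9)·0.0000) / (12.5) = 0.6400
Iteration 2:
  u = (9 - (3.4)·1.0000 - (-3.5)·-0.6024 - (1.4)·0.6400) / (9.3) = 0.2791
  v = (11 - (-2.9)·0.9677 - (-2)·-0.6024 - (-2.1)·0.6400) / (11) = 1.2678
  w = (5 - (0.3)·0.9677 - (3)·1.0000 - (-1)·0.6400) / (-8.3) = -0.2831
  t = (8 - (3.6)·0.9677 - (-4)·1.0000 - (-1.9)·-0.6024) / (12.5) = 0.5897
Residual b − A·x = (0.2774, -1.4642, -0.6472, 4.1573)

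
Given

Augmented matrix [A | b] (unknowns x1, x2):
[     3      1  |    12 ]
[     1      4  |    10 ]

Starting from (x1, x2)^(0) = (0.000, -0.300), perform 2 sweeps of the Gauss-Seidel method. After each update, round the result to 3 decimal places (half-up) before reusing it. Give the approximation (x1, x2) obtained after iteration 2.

(3.508, 1.623)

Iteration 1:
  x1 = (12 - (1)·-0.300) / (3) = 4.100
  x2 = (10 - (1)·4.100) / (4) = 1.475
Iteration 2:
  x1 = (12 - (1)·1.475) / (3) = 3.508
  x2 = (10 - (1)·3.508) / (4) = 1.623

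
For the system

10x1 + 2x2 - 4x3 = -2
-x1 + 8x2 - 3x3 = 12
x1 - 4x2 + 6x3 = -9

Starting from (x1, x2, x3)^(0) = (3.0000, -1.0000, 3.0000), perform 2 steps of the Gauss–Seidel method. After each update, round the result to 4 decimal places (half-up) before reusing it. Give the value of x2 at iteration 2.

1.4694

Iteration 1:
  x1 = (-2 - (2)·-1.0000 - (-4)·3.0000) / (10) = 1.2000
  x2 = (12 - (-1)·1.2000 - (-3)·3.0000) / (8) = 2.7750
  x3 = (-9 - (1)·1.2000 - (-4)·2.7750) / (6) = 0.1500
Iteration 2:
  x1 = (-2 - (2)·2.7750 - (-4)·0.1500) / (10) = -0.6950
  x2 = (12 - (-1)·-0.6950 - (-3)·0.1500) / (8) = 1.4694
  x3 = (-9 - (1)·-0.6950 - (-4)·1.4694) / (6) = -0.4046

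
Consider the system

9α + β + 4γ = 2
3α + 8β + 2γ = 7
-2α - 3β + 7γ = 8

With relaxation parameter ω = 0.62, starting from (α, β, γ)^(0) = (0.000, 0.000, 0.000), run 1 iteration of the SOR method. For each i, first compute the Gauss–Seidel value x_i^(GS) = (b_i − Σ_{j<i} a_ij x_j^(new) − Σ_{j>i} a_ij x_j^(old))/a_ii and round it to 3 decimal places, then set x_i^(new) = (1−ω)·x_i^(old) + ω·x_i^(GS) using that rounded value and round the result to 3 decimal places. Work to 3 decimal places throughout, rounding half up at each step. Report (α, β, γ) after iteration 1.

Iteration 1:
  α: GS value = (2 - (1)·0.000 - (4)·0.000) / (9) = 0.222;  α ← (1−ω)·0.000 + ω·0.222 = 0.138
  β: GS value = (7 - (3)·0.138 - (2)·0.000) / (8) = 0.823;  β ← (1−ω)·0.000 + ω·0.823 = 0.510
  γ: GS value = (8 - (-2)·0.138 - (-3)·0.510) / (7) = 1.401;  γ ← (1−ω)·0.000 + ω·1.401 = 0.869

(0.138, 0.510, 0.869)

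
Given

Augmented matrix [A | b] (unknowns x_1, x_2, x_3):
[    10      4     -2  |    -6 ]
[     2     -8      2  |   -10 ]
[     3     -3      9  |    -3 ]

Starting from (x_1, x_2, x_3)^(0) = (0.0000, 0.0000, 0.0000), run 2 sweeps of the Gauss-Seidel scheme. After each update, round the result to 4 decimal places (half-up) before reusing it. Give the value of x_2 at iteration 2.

Iteration 1:
  x_1 = (-6 - (4)·0.0000 - (-2)·0.0000) / (10) = -0.6000
  x_2 = (-10 - (2)·-0.6000 - (2)·0.0000) / (-8) = 1.1000
  x_3 = (-3 - (3)·-0.6000 - (-3)·1.1000) / (9) = 0.2333
Iteration 2:
  x_1 = (-6 - (4)·1.1000 - (-2)·0.2333) / (10) = -0.9933
  x_2 = (-10 - (2)·-0.9933 - (2)·0.2333) / (-8) = 1.0600
  x_3 = (-3 - (3)·-0.9933 - (-3)·1.0600) / (9) = 0.3511

1.0600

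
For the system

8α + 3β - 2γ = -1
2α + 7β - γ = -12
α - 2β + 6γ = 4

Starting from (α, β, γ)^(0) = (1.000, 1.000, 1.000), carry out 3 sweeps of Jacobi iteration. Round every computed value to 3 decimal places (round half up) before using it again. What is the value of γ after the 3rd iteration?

0.029

Iteration 1:
  α = (-1 - (3)·1.000 - (-2)·1.000) / (8) = -0.250
  β = (-12 - (2)·1.000 - (-1)·1.000) / (7) = -1.857
  γ = (4 - (1)·1.000 - (-2)·1.000) / (6) = 0.833
Iteration 2:
  α = (-1 - (3)·-1.857 - (-2)·0.833) / (8) = 0.780
  β = (-12 - (2)·-0.250 - (-1)·0.833) / (7) = -1.524
  γ = (4 - (1)·-0.250 - (-2)·-1.857) / (6) = 0.089
Iteration 3:
  α = (-1 - (3)·-1.524 - (-2)·0.089) / (8) = 0.469
  β = (-12 - (2)·0.780 - (-1)·0.089) / (7) = -1.924
  γ = (4 - (1)·0.780 - (-2)·-1.524) / (6) = 0.029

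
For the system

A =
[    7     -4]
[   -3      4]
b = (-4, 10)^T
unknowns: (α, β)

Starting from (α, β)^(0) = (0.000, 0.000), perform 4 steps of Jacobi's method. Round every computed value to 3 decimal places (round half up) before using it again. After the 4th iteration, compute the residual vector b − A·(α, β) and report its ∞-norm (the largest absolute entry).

Iteration 1:
  α = (-4 - (-4)·0.000) / (7) = -0.571
  β = (10 - (-3)·0.000) / (4) = 2.500
Iteration 2:
  α = (-4 - (-4)·2.500) / (7) = 0.857
  β = (10 - (-3)·-0.571) / (4) = 2.072
Iteration 3:
  α = (-4 - (-4)·2.072) / (7) = 0.613
  β = (10 - (-3)·0.857) / (4) = 3.143
Iteration 4:
  α = (-4 - (-4)·3.143) / (7) = 1.225
  β = (10 - (-3)·0.613) / (4) = 2.960
Residual b − A·x = (-0.735, 1.835); ∞-norm = 1.835

1.835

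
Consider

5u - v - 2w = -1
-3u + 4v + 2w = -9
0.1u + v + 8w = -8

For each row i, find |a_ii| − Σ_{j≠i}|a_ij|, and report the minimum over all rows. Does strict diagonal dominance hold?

-1

row 1: |5| − (1+2) = 2
row 2: |4| − (3+2) = -1
row 3: |8| − (0.1+1) = 6.9
minimum over rows = -1 → not strictly diagonally dominant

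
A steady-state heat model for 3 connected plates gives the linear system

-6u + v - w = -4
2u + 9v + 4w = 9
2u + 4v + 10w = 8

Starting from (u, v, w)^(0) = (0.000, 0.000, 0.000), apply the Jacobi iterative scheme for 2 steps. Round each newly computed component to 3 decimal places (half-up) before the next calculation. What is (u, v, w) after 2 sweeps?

Iteration 1:
  u = (-4 - (1)·0.000 - (-1)·0.000) / (-6) = 0.667
  v = (9 - (2)·0.000 - (4)·0.000) / (9) = 1.000
  w = (8 - (2)·0.000 - (4)·0.000) / (10) = 0.800
Iteration 2:
  u = (-4 - (1)·1.000 - (-1)·0.800) / (-6) = 0.700
  v = (9 - (2)·0.667 - (4)·0.800) / (9) = 0.496
  w = (8 - (2)·0.667 - (4)·1.000) / (10) = 0.267

(0.700, 0.496, 0.267)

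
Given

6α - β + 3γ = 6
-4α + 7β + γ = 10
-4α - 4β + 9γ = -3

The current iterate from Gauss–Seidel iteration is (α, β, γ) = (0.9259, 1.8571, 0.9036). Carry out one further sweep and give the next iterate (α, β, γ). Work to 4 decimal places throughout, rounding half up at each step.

One sweep:
  α = (6 - (-1)·1.8571 - (3)·0.9036) / (6) = 0.8577
  β = (10 - (-4)·0.8577 - (1)·0.9036) / (7) = 1.7896
  γ = (-3 - (-4)·0.8577 - (-4)·1.7896) / (9) = 0.8432

(0.8577, 1.7896, 0.8432)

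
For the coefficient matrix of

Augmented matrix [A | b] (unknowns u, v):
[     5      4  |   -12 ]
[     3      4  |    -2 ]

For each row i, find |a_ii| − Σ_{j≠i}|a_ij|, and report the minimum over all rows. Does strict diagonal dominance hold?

1

row 1: |5| − (4) = 1
row 2: |4| − (3) = 1
minimum over rows = 1 → strictly diagonally dominant (convergence guaranteed)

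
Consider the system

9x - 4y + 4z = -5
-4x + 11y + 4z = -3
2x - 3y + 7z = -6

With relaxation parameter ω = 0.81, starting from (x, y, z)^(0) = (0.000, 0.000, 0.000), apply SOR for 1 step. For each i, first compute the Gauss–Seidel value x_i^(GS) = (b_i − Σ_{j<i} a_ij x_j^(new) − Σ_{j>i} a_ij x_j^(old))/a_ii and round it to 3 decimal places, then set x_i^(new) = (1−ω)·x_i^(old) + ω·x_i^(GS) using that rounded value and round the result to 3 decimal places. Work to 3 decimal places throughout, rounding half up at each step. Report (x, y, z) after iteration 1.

(-0.450, -0.353, -0.713)

Iteration 1:
  x: GS value = (-5 - (-4)·0.000 - (4)·0.000) / (9) = -0.556;  x ← (1−ω)·0.000 + ω·-0.556 = -0.450
  y: GS value = (-3 - (-4)·-0.450 - (4)·0.000) / (11) = -0.436;  y ← (1−ω)·0.000 + ω·-0.436 = -0.353
  z: GS value = (-6 - (2)·-0.450 - (-3)·-0.353) / (7) = -0.880;  z ← (1−ω)·0.000 + ω·-0.880 = -0.713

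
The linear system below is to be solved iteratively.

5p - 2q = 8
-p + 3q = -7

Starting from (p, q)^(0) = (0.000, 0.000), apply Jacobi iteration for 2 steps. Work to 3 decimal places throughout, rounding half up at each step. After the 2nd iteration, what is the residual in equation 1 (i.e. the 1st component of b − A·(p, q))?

1.065

Iteration 1:
  p = (8 - (-2)·0.000) / (5) = 1.600
  q = (-7 - (-1)·0.000) / (3) = -2.333
Iteration 2:
  p = (8 - (-2)·-2.333) / (5) = 0.667
  q = (-7 - (-1)·1.600) / (3) = -1.800
Residual b − A·x = (1.065, -0.933)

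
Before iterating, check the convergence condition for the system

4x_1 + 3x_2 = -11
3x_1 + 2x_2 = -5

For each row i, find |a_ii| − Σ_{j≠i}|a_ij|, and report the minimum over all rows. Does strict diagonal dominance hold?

row 1: |4| − (3) = 1
row 2: |2| − (3) = -1
minimum over rows = -1 → not strictly diagonally dominant

-1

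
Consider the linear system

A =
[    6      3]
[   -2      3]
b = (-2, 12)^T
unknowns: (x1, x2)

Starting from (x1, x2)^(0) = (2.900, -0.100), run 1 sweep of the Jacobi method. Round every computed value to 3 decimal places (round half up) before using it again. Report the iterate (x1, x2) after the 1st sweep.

Iteration 1:
  x1 = (-2 - (3)·-0.100) / (6) = -0.283
  x2 = (12 - (-2)·2.900) / (3) = 5.933

(-0.283, 5.933)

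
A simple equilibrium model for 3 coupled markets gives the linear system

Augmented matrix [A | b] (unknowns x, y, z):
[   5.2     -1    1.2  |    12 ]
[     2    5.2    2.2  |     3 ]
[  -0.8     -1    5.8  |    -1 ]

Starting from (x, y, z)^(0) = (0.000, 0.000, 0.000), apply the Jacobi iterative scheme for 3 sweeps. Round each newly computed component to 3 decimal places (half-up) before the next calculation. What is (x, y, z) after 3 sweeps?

(2.205, -0.472, 0.126)

Iteration 1:
  x = (12 - (-1)·0.000 - (1.2)·0.000) / (5.2) = 2.308
  y = (3 - (2)·0.000 - (2.2)·0.000) / (5.2) = 0.577
  z = (-1 - (-0.8)·0.000 - (-1)·0.000) / (5.8) = -0.172
Iteration 2:
  x = (12 - (-1)·0.577 - (1.2)·-0.172) / (5.2) = 2.458
  y = (3 - (2)·2.308 - (2.2)·-0.172) / (5.2) = -0.238
  z = (-1 - (-0.8)·2.308 - (-1)·0.577) / (5.8) = 0.245
Iteration 3:
  x = (12 - (-1)·-0.238 - (1.2)·0.245) / (5.2) = 2.205
  y = (3 - (2)·2.458 - (2.2)·0.245) / (5.2) = -0.472
  z = (-1 - (-0.8)·2.458 - (-1)·-0.238) / (5.8) = 0.126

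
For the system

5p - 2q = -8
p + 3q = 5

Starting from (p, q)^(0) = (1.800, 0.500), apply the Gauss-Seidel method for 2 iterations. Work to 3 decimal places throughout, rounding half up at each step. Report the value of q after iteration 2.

1.916

Iteration 1:
  p = (-8 - (-2)·0.500) / (5) = -1.400
  q = (5 - (1)·-1.400) / (3) = 2.133
Iteration 2:
  p = (-8 - (-2)·2.133) / (5) = -0.747
  q = (5 - (1)·-0.747) / (3) = 1.916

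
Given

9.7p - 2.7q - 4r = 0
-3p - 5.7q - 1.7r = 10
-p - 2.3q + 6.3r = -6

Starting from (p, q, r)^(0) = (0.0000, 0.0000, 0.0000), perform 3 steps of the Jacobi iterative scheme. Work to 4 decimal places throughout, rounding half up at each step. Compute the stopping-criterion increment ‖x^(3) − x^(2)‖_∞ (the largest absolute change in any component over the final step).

Iteration 1:
  p = (0 - (-2.7)·0.0000 - (-4)·0.0000) / (9.7) = 0.0000
  q = (10 - (-3)·0.0000 - (-1.7)·0.0000) / (-5.7) = -1.7544
  r = (-6 - (-1)·0.0000 - (-2.3)·0.0000) / (6.3) = -0.9524
Iteration 2:
  p = (0 - (-2.7)·-1.7544 - (-4)·-0.9524) / (9.7) = -0.8811
  q = (10 - (-3)·0.0000 - (-1.7)·-0.9524) / (-5.7) = -1.4703
  r = (-6 - (-1)·0.0000 - (-2.3)·-1.7544) / (6.3) = -1.5929
Iteration 3:
  p = (0 - (-2.7)·-1.4703 - (-4)·-1.5929) / (9.7) = -1.0661
  q = (10 - (-3)·-0.8811 - (-1.7)·-1.5929) / (-5.7) = -0.8156
  r = (-6 - (-1)·-0.8811 - (-2.3)·-1.4703) / (6.3) = -1.6290
Change: (-0.1850, 0.6547, -0.0361) → max |·| = 0.6547

0.6547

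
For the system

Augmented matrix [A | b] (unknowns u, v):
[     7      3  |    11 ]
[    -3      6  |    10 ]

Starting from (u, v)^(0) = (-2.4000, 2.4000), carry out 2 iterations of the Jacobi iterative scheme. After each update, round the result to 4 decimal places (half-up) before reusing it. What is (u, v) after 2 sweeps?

Iteration 1:
  u = (11 - (3)·2.4000) / (7) = 0.5429
  v = (10 - (-3)·-2.4000) / (6) = 0.4667
Iteration 2:
  u = (11 - (3)·0.4667) / (7) = 1.3714
  v = (10 - (-3)·0.5429) / (6) = 1.9381

(1.3714, 1.9381)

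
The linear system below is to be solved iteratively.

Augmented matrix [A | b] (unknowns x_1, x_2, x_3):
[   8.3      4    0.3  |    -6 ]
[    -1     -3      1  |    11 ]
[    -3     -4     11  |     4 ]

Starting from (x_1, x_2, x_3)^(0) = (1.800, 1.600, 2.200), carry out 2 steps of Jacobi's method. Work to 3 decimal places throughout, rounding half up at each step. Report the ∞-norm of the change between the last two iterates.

Iteration 1:
  x_1 = (-6 - (4)·1.600 - (0.3)·2.200) / (8.3) = -1.573
  x_2 = (11 - (-1)·1.800 - (1)·2.200) / (-3) = -3.533
  x_3 = (4 - (-3)·1.800 - (-4)·1.600) / (11) = 1.436
Iteration 2:
  x_1 = (-6 - (4)·-3.533 - (0.3)·1.436) / (8.3) = 0.928
  x_2 = (11 - (-1)·-1.573 - (1)·1.436) / (-3) = -2.664
  x_3 = (4 - (-3)·-1.573 - (-4)·-3.533) / (11) = -1.350
Change: (2.501, 0.869, -2.786) → max |·| = 2.786

2.786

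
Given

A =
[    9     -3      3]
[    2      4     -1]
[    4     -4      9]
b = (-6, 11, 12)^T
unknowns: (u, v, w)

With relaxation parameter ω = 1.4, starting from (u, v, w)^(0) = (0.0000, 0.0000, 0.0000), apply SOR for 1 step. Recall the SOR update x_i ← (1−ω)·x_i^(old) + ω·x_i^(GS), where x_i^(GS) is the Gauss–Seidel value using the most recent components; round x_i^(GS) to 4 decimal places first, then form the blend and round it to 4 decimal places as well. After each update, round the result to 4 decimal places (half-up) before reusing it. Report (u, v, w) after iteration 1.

(-0.9334, 4.5034, 5.2496)

Iteration 1:
  u: GS value = (-6 - (-3)·0.0000 - (3)·0.0000) / (9) = -0.6667;  u ← (1−ω)·0.0000 + ω·-0.6667 = -0.9334
  v: GS value = (11 - (2)·-0.9334 - (-1)·0.0000) / (4) = 3.2167;  v ← (1−ω)·0.0000 + ω·3.2167 = 4.5034
  w: GS value = (12 - (4)·-0.9334 - (-4)·4.5034) / (9) = 3.7497;  w ← (1−ω)·0.0000 + ω·3.7497 = 5.2496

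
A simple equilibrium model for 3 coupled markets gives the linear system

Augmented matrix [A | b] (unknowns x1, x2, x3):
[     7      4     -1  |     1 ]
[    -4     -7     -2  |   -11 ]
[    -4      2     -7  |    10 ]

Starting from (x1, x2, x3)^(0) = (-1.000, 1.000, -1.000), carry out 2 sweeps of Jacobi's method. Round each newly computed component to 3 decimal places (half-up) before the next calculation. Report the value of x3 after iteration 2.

Iteration 1:
  x1 = (1 - (4)·1.000 - (-1)·-1.000) / (7) = -0.571
  x2 = (-11 - (-4)·-1.000 - (-2)·-1.000) / (-7) = 2.429
  x3 = (10 - (-4)·-1.000 - (2)·1.000) / (-7) = -0.571
Iteration 2:
  x1 = (1 - (4)·2.429 - (-1)·-0.571) / (7) = -1.327
  x2 = (-11 - (-4)·-0.571 - (-2)·-0.571) / (-7) = 2.061
  x3 = (10 - (-4)·-0.571 - (2)·2.429) / (-7) = -0.408

-0.408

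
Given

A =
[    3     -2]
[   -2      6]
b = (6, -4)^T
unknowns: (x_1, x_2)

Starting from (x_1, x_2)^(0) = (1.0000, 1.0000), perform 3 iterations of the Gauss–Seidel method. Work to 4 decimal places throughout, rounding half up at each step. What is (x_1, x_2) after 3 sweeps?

Iteration 1:
  x_1 = (6 - (-2)·1.0000) / (3) = 2.6667
  x_2 = (-4 - (-2)·2.6667) / (6) = 0.2222
Iteration 2:
  x_1 = (6 - (-2)·0.2222) / (3) = 2.1481
  x_2 = (-4 - (-2)·2.1481) / (6) = 0.0494
Iteration 3:
  x_1 = (6 - (-2)·0.0494) / (3) = 2.0329
  x_2 = (-4 - (-2)·2.0329) / (6) = 0.0110

(2.0329, 0.0110)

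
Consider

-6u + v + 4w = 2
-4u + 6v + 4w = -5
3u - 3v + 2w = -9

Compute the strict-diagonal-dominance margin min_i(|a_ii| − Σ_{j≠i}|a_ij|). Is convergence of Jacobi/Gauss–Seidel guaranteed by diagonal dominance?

row 1: |-6| − (1+4) = 1
row 2: |6| − (4+4) = -2
row 3: |2| − (3+3) = -4
minimum over rows = -4 → not strictly diagonally dominant

-4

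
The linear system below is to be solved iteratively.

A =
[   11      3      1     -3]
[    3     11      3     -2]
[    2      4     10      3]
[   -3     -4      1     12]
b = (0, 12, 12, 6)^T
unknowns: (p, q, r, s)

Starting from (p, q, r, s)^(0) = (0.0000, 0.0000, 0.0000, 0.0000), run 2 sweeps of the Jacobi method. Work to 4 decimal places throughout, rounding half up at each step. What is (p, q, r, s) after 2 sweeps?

Iteration 1:
  p = (0 - (3)·0.0000 - (1)·0.0000 - (-3)·0.0000) / (11) = 0.0000
  q = (12 - (3)·0.0000 - (3)·0.0000 - (-2)·0.0000) / (11) = 1.0909
  r = (12 - (2)·0.0000 - (4)·0.0000 - (3)·0.0000) / (10) = 1.2000
  s = (6 - (-3)·0.0000 - (-4)·0.0000 - (1)·0.0000) / (12) = 0.5000
Iteration 2:
  p = (0 - (3)·1.0909 - (1)·1.2000 - (-3)·0.5000) / (11) = -0.2702
  q = (12 - (3)·0.0000 - (3)·1.2000 - (-2)·0.5000) / (11) = 0.8545
  r = (12 - (2)·0.0000 - (4)·1.0909 - (3)·0.5000) / (10) = 0.6136
  s = (6 - (-3)·0.0000 - (-4)·1.0909 - (1)·1.2000) / (12) = 0.7636

(-0.2702, 0.8545, 0.6136, 0.7636)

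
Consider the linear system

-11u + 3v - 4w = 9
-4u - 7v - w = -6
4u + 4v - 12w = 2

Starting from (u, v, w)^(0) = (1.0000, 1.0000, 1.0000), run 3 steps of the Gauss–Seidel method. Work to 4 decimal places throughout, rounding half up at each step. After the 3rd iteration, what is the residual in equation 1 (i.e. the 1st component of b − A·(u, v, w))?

-0.1325

Iteration 1:
  u = (9 - (3)·1.0000 - (-4)·1.0000) / (-11) = -0.9091
  v = (-6 - (-4)·-0.9091 - (-1)·1.0000) / (-7) = 1.2338
  w = (2 - (4)·-0.9091 - (4)·1.2338) / (-12) = -0.0584
Iteration 2:
  u = (9 - (3)·1.2338 - (-4)·-0.0584) / (-11) = -0.4605
  v = (-6 - (-4)·-0.4605 - (-1)·-0.0584) / (-7) = 1.1286
  w = (2 - (4)·-0.4605 - (4)·1.1286) / (-12) = 0.0560
Iteration 3:
  u = (9 - (3)·1.1286 - (-4)·0.0560) / (-11) = -0.5307
  v = (-6 - (-4)·-0.5307 - (-1)·0.0560) / (-7) = 1.1524
  w = (2 - (4)·-0.5307 - (4)·1.1524) / (-12) = 0.0406
Residual b − A·x = (-0.1325, -0.0154, 0.0004)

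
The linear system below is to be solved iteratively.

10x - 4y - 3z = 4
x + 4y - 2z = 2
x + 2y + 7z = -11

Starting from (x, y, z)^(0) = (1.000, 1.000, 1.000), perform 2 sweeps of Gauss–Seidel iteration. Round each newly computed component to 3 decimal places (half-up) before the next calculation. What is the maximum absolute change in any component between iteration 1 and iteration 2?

1.220

Iteration 1:
  x = (4 - (-4)·1.000 - (-3)·1.000) / (10) = 1.100
  y = (2 - (1)·1.100 - (-2)·1.000) / (4) = 0.725
  z = (-11 - (1)·1.100 - (2)·0.725) / (7) = -1.936
Iteration 2:
  x = (4 - (-4)·0.725 - (-3)·-1.936) / (10) = 0.109
  y = (2 - (1)·0.109 - (-2)·-1.936) / (4) = -0.495
  z = (-11 - (1)·0.109 - (2)·-0.495) / (7) = -1.446
Change: (-0.991, -1.220, 0.490) → max |·| = 1.220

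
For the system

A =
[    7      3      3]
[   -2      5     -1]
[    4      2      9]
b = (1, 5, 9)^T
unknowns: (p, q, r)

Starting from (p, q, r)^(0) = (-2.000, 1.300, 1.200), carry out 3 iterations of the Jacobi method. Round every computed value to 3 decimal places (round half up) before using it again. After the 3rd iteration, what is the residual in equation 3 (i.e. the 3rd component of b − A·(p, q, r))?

0.340

Iteration 1:
  p = (1 - (3)·1.300 - (3)·1.200) / (7) = -0.929
  q = (5 - (-2)·-2.000 - (-1)·1.200) / (5) = 0.440
  r = (9 - (4)·-2.000 - (2)·1.300) / (9) = 1.600
Iteration 2:
  p = (1 - (3)·0.440 - (3)·1.600) / (7) = -0.731
  q = (5 - (-2)·-0.929 - (-1)·1.600) / (5) = 0.948
  r = (9 - (4)·-0.929 - (2)·0.440) / (9) = 1.315
Iteration 3:
  p = (1 - (3)·0.948 - (3)·1.315) / (7) = -0.827
  q = (5 - (-2)·-0.731 - (-1)·1.315) / (5) = 0.971
  r = (9 - (4)·-0.731 - (2)·0.948) / (9) = 1.114
Residual b − A·x = (0.534, -0.395, 0.340)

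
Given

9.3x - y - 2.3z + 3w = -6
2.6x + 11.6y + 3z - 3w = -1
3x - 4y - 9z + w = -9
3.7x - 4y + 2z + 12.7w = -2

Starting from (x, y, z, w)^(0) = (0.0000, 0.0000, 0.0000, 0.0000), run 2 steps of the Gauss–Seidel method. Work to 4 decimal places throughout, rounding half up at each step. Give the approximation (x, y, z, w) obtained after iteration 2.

(-0.4284, -0.2047, 0.9403, -0.2452)

Iteration 1:
  x = (-6 - (-1)·0.0000 - (-2.3)·0.0000 - (3)·0.0000) / (9.3) = -0.6452
  y = (-1 - (2.6)·-0.6452 - (3)·0.0000 - (-3)·0.0000) / (11.6) = 0.0584
  z = (-9 - (3)·-0.6452 - (-4)·0.0584 - (1)·0.0000) / (-9) = 0.7590
  w = (-2 - (3.7)·-0.6452 - (-4)·0.0584 - (2)·0.7590) / (12.7) = -0.0706
Iteration 2:
  x = (-6 - (-1)·0.0584 - (-2.3)·0.7590 - (3)·-0.0706) / (9.3) = -0.4284
  y = (-1 - (2.6)·-0.4284 - (3)·0.7590 - (-3)·-0.0706) / (11.6) = -0.2047
  z = (-9 - (3)·-0.4284 - (-4)·-0.2047 - (1)·-0.0706) / (-9) = 0.9403
  w = (-2 - (3.7)·-0.4284 - (-4)·-0.2047 - (2)·0.9403) / (12.7) = -0.2452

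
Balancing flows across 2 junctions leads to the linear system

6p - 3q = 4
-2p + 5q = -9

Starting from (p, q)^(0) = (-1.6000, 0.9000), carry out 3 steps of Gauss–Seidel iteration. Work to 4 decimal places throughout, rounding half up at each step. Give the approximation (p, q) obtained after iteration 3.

(-0.2353, -1.8941)

Iteration 1:
  p = (4 - (-3)·0.9000) / (6) = 1.1167
  q = (-9 - (-2)·1.1167) / (5) = -1.3533
Iteration 2:
  p = (4 - (-3)·-1.3533) / (6) = -0.0100
  q = (-9 - (-2)·-0.0100) / (5) = -1.8040
Iteration 3:
  p = (4 - (-3)·-1.8040) / (6) = -0.2353
  q = (-9 - (-2)·-0.2353) / (5) = -1.8941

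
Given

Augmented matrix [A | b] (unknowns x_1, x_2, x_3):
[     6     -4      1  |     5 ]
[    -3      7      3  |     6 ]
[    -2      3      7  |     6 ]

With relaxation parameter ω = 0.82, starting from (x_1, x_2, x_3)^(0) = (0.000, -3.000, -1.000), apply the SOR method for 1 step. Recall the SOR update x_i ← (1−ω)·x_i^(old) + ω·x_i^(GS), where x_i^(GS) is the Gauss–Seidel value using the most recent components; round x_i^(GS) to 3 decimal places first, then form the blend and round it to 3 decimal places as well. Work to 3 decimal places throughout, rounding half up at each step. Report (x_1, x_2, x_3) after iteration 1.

(-0.820, 0.226, 0.251)

Iteration 1:
  x_1: GS value = (5 - (-4)·-3.000 - (1)·-1.000) / (6) = -1.000;  x_1 ← (1−ω)·0.000 + ω·-1.000 = -0.820
  x_2: GS value = (6 - (-3)·-0.820 - (3)·-1.000) / (7) = 0.934;  x_2 ← (1−ω)·-3.000 + ω·0.934 = 0.226
  x_3: GS value = (6 - (-2)·-0.820 - (3)·0.226) / (7) = 0.526;  x_3 ← (1−ω)·-1.000 + ω·0.526 = 0.251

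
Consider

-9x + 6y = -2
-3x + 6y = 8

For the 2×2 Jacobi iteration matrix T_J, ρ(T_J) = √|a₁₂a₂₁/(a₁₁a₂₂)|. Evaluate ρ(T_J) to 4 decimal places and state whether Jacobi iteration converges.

0.5774

a₁₂a₂₁/(a₁₁a₂₂) = (6)·(-3) / ((-9)·(6)) = 0.333333
ρ = √|0.333333| = √0.333333 = 0.5774
ρ < 1, so Jacobi converges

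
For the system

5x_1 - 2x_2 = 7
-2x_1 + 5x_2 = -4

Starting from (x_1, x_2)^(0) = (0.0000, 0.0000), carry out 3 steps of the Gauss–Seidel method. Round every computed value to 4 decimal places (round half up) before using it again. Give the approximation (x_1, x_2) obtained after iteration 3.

(1.2886, -0.2846)

Iteration 1:
  x_1 = (7 - (-2)·0.0000) / (5) = 1.4000
  x_2 = (-4 - (-2)·1.4000) / (5) = -0.2400
Iteration 2:
  x_1 = (7 - (-2)·-0.2400) / (5) = 1.3040
  x_2 = (-4 - (-2)·1.3040) / (5) = -0.2784
Iteration 3:
  x_1 = (7 - (-2)·-0.2784) / (5) = 1.2886
  x_2 = (-4 - (-2)·1.2886) / (5) = -0.2846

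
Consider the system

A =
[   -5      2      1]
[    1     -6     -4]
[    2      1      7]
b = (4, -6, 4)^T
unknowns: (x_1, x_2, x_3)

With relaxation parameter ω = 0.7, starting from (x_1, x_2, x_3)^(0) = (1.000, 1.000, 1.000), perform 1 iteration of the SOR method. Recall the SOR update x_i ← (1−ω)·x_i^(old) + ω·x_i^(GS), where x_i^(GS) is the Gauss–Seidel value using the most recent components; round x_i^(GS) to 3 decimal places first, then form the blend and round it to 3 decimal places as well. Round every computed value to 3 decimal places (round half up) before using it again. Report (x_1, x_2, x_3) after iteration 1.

(0.160, 0.552, 0.613)

Iteration 1:
  x_1: GS value = (4 - (2)·1.000 - (1)·1.000) / (-5) = -0.200;  x_1 ← (1−ω)·1.000 + ω·-0.200 = 0.160
  x_2: GS value = (-6 - (1)·0.160 - (-4)·1.000) / (-6) = 0.360;  x_2 ← (1−ω)·1.000 + ω·0.360 = 0.552
  x_3: GS value = (4 - (2)·0.160 - (1)·0.552) / (7) = 0.447;  x_3 ← (1−ω)·1.000 + ω·0.447 = 0.613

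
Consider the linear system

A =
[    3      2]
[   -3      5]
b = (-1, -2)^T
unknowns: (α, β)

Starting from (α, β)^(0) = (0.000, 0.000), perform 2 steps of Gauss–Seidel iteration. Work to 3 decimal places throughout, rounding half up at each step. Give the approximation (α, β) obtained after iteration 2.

(0.067, -0.360)

Iteration 1:
  α = (-1 - (2)·0.000) / (3) = -0.333
  β = (-2 - (-3)·-0.333) / (5) = -0.600
Iteration 2:
  α = (-1 - (2)·-0.600) / (3) = 0.067
  β = (-2 - (-3)·0.067) / (5) = -0.360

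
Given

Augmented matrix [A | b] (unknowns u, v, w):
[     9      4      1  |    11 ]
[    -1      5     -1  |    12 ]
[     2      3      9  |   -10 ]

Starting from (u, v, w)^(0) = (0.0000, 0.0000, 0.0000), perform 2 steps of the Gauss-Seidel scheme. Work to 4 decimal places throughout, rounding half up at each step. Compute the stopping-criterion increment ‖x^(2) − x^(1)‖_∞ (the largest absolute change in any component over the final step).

0.9237

Iteration 1:
  u = (11 - (4)·0.0000 - (1)·0.0000) / (9) = 1.2222
  v = (12 - (-1)·1.2222 - (-1)·0.0000) / (5) = 2.6444
  w = (-10 - (2)·1.2222 - (3)·2.6444) / (9) = -2.2642
Iteration 2:
  u = (11 - (4)·2.6444 - (1)·-2.2642) / (9) = 0.2985
  v = (12 - (-1)·0.2985 - (-1)·-2.2642) / (5) = 2.0069
  w = (-10 - (2)·0.2985 - (3)·2.0069) / (9) = -1.8464
Change: (-0.9237, -0.6375, 0.4178) → max |·| = 0.9237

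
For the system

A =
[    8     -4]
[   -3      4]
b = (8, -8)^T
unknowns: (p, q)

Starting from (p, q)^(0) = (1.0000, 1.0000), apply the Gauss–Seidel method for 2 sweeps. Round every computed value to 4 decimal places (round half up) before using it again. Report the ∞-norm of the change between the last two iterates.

Iteration 1:
  p = (8 - (-4)·1.0000) / (8) = 1.5000
  q = (-8 - (-3)·1.5000) / (4) = -0.8750
Iteration 2:
  p = (8 - (-4)·-0.8750) / (8) = 0.5625
  q = (-8 - (-3)·0.5625) / (4) = -1.5781
Change: (-0.9375, -0.7031) → max |·| = 0.9375

0.9375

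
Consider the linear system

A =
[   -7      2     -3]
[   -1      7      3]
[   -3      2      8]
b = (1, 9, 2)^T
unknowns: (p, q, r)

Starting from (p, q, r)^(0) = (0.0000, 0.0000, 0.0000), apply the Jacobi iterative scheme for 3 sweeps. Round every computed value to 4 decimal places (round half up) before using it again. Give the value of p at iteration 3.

Iteration 1:
  p = (1 - (2)·0.0000 - (-3)·0.0000) / (-7) = -0.1429
  q = (9 - (-1)·0.0000 - (3)·0.0000) / (7) = 1.2857
  r = (2 - (-3)·0.0000 - (2)·0.0000) / (8) = 0.2500
Iteration 2:
  p = (1 - (2)·1.2857 - (-3)·0.2500) / (-7) = 0.1173
  q = (9 - (-1)·-0.1429 - (3)·0.2500) / (7) = 1.1582
  r = (2 - (-3)·-0.1429 - (2)·1.2857) / (8) = -0.1250
Iteration 3:
  p = (1 - (2)·1.1582 - (-3)·-0.1250) / (-7) = 0.2416
  q = (9 - (-1)·0.1173 - (3)·-0.1250) / (7) = 1.3560
  r = (2 - (-3)·0.1173 - (2)·1.1582) / (8) = 0.0044

0.2416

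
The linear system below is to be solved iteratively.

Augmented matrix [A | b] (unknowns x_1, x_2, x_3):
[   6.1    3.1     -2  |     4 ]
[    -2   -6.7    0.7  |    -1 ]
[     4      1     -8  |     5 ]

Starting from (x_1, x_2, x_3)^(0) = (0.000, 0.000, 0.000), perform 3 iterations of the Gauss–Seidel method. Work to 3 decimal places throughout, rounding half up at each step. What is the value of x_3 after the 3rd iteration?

Iteration 1:
  x_1 = (4 - (3.1)·0.000 - (-2)·0.000) / (6.1) = 0.656
  x_2 = (-1 - (-2)·0.656 - (0.7)·0.000) / (-6.7) = -0.047
  x_3 = (5 - (4)·0.656 - (1)·-0.047) / (-8) = -0.303
Iteration 2:
  x_1 = (4 - (3.1)·-0.047 - (-2)·-0.303) / (6.1) = 0.580
  x_2 = (-1 - (-2)·0.580 - (0.7)·-0.303) / (-6.7) = -0.056
  x_3 = (5 - (4)·0.580 - (1)·-0.056) / (-8) = -0.342
Iteration 3:
  x_1 = (4 - (3.1)·-0.056 - (-2)·-0.342) / (6.1) = 0.572
  x_2 = (-1 - (-2)·0.572 - (0.7)·-0.342) / (-6.7) = -0.057
  x_3 = (5 - (4)·0.572 - (1)·-0.057) / (-8) = -0.346

-0.346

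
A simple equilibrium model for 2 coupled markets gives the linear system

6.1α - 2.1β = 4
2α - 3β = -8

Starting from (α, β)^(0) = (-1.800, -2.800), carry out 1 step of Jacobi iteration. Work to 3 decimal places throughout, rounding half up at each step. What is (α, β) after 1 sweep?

Iteration 1:
  α = (4 - (-2.1)·-2.800) / (6.1) = -0.308
  β = (-8 - (2)·-1.800) / (-3) = 1.467

(-0.308, 1.467)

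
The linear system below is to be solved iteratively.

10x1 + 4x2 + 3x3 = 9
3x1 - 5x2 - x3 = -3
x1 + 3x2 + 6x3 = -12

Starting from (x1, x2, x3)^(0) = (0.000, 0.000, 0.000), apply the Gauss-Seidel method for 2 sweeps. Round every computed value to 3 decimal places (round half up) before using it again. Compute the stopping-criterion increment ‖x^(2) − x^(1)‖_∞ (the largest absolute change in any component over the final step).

0.760

Iteration 1:
  x1 = (9 - (4)·0.000 - (3)·0.000) / (10) = 0.900
  x2 = (-3 - (3)·0.900 - (-1)·0.000) / (-5) = 1.140
  x3 = (-12 - (1)·0.900 - (3)·1.140) / (6) = -2.720
Iteration 2:
  x1 = (9 - (4)·1.140 - (3)·-2.720) / (10) = 1.260
  x2 = (-3 - (3)·1.260 - (-1)·-2.720) / (-5) = 1.900
  x3 = (-12 - (1)·1.260 - (3)·1.900) / (6) = -3.160
Change: (0.360, 0.760, -0.440) → max |·| = 0.760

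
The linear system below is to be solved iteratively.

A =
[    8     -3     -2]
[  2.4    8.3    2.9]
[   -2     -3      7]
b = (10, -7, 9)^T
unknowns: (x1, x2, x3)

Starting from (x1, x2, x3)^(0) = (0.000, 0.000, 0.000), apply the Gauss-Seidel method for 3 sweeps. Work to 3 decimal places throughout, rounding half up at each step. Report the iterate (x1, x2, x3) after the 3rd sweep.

Iteration 1:
  x1 = (10 - (-3)·0.000 - (-2)·0.000) / (8) = 1.250
  x2 = (-7 - (2.4)·1.250 - (2.9)·0.000) / (8.3) = -1.205
  x3 = (9 - (-2)·1.250 - (-3)·-1.205) / (7) = 1.126
Iteration 2:
  x1 = (10 - (-3)·-1.205 - (-2)·1.126) / (8) = 1.080
  x2 = (-7 - (2.4)·1.080 - (2.9)·1.126) / (8.3) = -1.549
  x3 = (9 - (-2)·1.080 - (-3)·-1.549) / (7) = 0.930
Iteration 3:
  x1 = (10 - (-3)·-1.549 - (-2)·0.930) / (8) = 0.902
  x2 = (-7 - (2.4)·0.902 - (2.9)·0.930) / (8.3) = -1.429
  x3 = (9 - (-2)·0.902 - (-3)·-1.429) / (7) = 0.931

(0.902, -1.429, 0.931)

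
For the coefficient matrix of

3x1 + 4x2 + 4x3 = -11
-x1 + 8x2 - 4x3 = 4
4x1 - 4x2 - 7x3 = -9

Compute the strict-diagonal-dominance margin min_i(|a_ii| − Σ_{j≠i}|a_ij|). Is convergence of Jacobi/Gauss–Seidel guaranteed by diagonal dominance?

-5

row 1: |3| − (4+4) = -5
row 2: |8| − (1+4) = 3
row 3: |-7| − (4+4) = -1
minimum over rows = -5 → not strictly diagonally dominant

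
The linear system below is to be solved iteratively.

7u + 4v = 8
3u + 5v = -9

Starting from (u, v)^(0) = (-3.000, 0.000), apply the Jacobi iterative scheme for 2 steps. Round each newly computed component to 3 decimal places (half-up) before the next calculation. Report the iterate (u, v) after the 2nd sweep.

Iteration 1:
  u = (8 - (4)·0.000) / (7) = 1.143
  v = (-9 - (3)·-3.000) / (5) = 0.000
Iteration 2:
  u = (8 - (4)·0.000) / (7) = 1.143
  v = (-9 - (3)·1.143) / (5) = -2.486

(1.143, -2.486)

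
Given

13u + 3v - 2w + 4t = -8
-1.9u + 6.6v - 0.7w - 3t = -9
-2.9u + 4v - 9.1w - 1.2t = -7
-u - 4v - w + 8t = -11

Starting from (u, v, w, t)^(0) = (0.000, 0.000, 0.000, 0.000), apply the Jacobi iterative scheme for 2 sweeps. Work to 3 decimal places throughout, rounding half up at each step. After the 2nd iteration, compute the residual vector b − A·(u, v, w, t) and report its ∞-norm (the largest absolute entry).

4.567

Iteration 1:
  u = (-8 - (3)·0.000 - (-2)·0.000 - (4)·0.000) / (13) = -0.615
  v = (-9 - (-1.9)·0.000 - (-0.7)·0.000 - (-3)·0.000) / (6.6) = -1.364
  w = (-7 - (-2.9)·0.000 - (4)·0.000 - (-1.2)·0.000) / (-9.1) = 0.769
  t = (-11 - (-1)·0.000 - (-4)·0.000 - (-1)·0.000) / (8) = -1.375
Iteration 2:
  u = (-8 - (3)·-1.364 - (-2)·0.769 - (4)·-1.375) / (13) = 0.241
  v = (-9 - (-1.9)·-0.615 - (-0.7)·0.769 - (-3)·-1.375) / (6.6) = -2.084
  w = (-7 - (-2.9)·-0.615 - (4)·-1.364 - (-1.2)·-1.375) / (-9.1) = 0.547
  t = (-11 - (-1)·-0.615 - (-4)·-1.364 - (-1)·0.769) / (8) = -2.038
Residual b − A·x = (4.365, -0.519, 4.567, -2.244); ∞-norm = 4.567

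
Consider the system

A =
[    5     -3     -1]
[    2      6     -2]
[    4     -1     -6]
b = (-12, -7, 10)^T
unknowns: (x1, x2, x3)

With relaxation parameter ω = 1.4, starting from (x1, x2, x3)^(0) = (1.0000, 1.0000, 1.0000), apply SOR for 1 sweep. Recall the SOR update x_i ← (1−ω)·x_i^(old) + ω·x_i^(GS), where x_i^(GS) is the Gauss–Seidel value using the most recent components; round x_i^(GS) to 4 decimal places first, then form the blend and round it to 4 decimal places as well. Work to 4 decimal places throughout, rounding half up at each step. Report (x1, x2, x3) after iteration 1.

Iteration 1:
  x1: GS value = (-12 - (-3)·1.0000 - (-1)·1.0000) / (5) = -1.6000;  x1 ← (1−ω)·1.0000 + ω·-1.6000 = -2.6400
  x2: GS value = (-7 - (2)·-2.6400 - (-2)·1.0000) / (6) = 0.0467;  x2 ← (1−ω)·1.0000 + ω·0.0467 = -0.3346
  x3: GS value = (10 - (4)·-2.6400 - (-1)·-0.3346) / (-6) = -3.3709;  x3 ← (1−ω)·1.0000 + ω·-3.3709 = -5.1193

(-2.6400, -0.3346, -5.1193)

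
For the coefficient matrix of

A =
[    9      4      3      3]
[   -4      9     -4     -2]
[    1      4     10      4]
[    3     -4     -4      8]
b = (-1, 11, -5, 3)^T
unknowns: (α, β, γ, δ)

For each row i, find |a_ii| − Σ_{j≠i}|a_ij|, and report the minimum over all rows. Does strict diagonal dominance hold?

row 1: |9| − (4+3+3) = -1
row 2: |9| − (4+4+2) = -1
row 3: |10| − (1+4+4) = 1
row 4: |8| − (3+4+4) = -3
minimum over rows = -3 → not strictly diagonally dominant

-3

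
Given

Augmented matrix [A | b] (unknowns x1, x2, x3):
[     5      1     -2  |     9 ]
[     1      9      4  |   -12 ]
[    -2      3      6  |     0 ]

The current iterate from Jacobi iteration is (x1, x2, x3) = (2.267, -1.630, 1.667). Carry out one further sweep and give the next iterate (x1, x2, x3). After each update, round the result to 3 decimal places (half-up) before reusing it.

One sweep:
  x1 = (9 - (1)·-1.630 - (-2)·1.667) / (5) = 2.793
  x2 = (-12 - (1)·2.267 - (4)·1.667) / (9) = -2.326
  x3 = (0 - (-2)·2.267 - (3)·-1.630) / (6) = 1.571

(2.793, -2.326, 1.571)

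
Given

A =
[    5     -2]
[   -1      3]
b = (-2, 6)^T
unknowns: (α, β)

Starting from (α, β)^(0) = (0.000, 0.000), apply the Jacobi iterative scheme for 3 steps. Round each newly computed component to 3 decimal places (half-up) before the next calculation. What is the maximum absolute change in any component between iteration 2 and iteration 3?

0.266

Iteration 1:
  α = (-2 - (-2)·0.000) / (5) = -0.400
  β = (6 - (-1)·0.000) / (3) = 2.000
Iteration 2:
  α = (-2 - (-2)·2.000) / (5) = 0.400
  β = (6 - (-1)·-0.400) / (3) = 1.867
Iteration 3:
  α = (-2 - (-2)·1.867) / (5) = 0.347
  β = (6 - (-1)·0.400) / (3) = 2.133
Change: (-0.053, 0.266) → max |·| = 0.266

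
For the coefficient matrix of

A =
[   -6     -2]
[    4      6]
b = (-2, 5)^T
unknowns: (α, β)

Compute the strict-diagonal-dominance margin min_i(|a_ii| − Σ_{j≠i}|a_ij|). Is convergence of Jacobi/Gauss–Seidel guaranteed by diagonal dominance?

row 1: |-6| − (2) = 4
row 2: |6| − (4) = 2
minimum over rows = 2 → strictly diagonally dominant (convergence guaranteed)

2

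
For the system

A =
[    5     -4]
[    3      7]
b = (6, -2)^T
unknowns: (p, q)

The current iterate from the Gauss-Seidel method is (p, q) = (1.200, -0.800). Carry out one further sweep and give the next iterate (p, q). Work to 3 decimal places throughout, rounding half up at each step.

(0.560, -0.526)

One sweep:
  p = (6 - (-4)·-0.800) / (5) = 0.560
  q = (-2 - (3)·0.560) / (7) = -0.526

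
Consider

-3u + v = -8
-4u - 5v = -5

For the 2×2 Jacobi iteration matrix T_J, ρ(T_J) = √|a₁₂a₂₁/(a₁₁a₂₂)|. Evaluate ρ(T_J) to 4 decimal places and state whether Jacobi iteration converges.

0.5164

a₁₂a₂₁/(a₁₁a₂₂) = (1)·(-4) / ((-3)·(-5)) = -0.266667
ρ = √|-0.266667| = √0.266667 = 0.5164
ρ < 1, so Jacobi converges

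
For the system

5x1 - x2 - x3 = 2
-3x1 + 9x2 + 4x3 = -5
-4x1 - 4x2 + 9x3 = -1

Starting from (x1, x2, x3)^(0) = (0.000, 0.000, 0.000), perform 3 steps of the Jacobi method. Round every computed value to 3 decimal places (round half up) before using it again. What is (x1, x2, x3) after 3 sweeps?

Iteration 1:
  x1 = (2 - (-1)·0.000 - (-1)·0.000) / (5) = 0.400
  x2 = (-5 - (-3)·0.000 - (4)·0.000) / (9) = -0.556
  x3 = (-1 - (-4)·0.000 - (-4)·0.000) / (9) = -0.111
Iteration 2:
  x1 = (2 - (-1)·-0.556 - (-1)·-0.111) / (5) = 0.267
  x2 = (-5 - (-3)·0.400 - (4)·-0.111) / (9) = -0.373
  x3 = (-1 - (-4)·0.400 - (-4)·-0.556) / (9) = -0.180
Iteration 3:
  x1 = (2 - (-1)·-0.373 - (-1)·-0.180) / (5) = 0.289
  x2 = (-5 - (-3)·0.267 - (4)·-0.180) / (9) = -0.387
  x3 = (-1 - (-4)·0.267 - (-4)·-0.373) / (9) = -0.158

(0.289, -0.387, -0.158)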